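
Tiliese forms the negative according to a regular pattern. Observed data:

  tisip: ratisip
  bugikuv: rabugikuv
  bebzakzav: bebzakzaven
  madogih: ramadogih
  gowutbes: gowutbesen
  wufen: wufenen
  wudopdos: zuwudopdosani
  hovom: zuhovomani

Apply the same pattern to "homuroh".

"homuroh" has last vowel 'o'. The stems whose last vowel is 'o' (hovom → zuhovomani, wudopdos → zuwudopdosani) add zu- … -ani around the stem.
So homuroh → zuhomurohani.

zuhomurohani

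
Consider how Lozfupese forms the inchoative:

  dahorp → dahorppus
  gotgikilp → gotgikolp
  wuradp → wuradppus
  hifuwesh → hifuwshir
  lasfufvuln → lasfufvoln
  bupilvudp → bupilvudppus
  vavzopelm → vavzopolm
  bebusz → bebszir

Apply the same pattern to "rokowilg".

wuradp and gotgikilp both end in -p yet inflect differently (wuradppus, gotgikolp), so the final letter is not what conditions the rule; the second-to-last letter is.
"rokowilg" has second-to-last letter 'l'. The stems whose second-to-last letter is 'l' (vavzopelm → vavzopolm, lasfufvuln → lasfufvoln, gotgikilp → gotgikolp) change the last vowel to 'o'.
So rokowilg → rokowolg.

rokowolg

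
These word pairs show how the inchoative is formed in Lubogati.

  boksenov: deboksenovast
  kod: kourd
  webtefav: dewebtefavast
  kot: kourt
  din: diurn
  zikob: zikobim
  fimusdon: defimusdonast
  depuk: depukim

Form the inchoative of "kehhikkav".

dekehhikkavast

din and fimusdon both end in -n yet inflect differently (diurn, defimusdonast), so the final letter is not what conditions the rule; the number of vowels is.
"kehhikkav" has 3 vowels. The stems with 3 vowels (webtefav → dewebtefavast, boksenov → deboksenovast, fimusdon → defimusdonast) add de- … -ast around the stem.
The other patterns: stems with 1 vowel insert -ur- after the first vowel; stems with 2 vowels add -im.
So kehhikkav → dekehhikkavast.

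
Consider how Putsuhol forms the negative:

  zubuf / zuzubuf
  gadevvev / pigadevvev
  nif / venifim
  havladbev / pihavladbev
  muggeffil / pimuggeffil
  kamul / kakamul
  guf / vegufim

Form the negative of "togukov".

nif and zubuf both end in -f yet inflect differently (venifim, zuzubuf), so the final letter is not what conditions the rule; the number of vowels is.
"togukov" has 3 vowels. The stems with 3 vowels (gadevvev → pigadevvev, havladbev → pihavladbev, muggeffil → pimuggeffil) add the prefix pi-.
So togukov → pitogukov.

pitogukov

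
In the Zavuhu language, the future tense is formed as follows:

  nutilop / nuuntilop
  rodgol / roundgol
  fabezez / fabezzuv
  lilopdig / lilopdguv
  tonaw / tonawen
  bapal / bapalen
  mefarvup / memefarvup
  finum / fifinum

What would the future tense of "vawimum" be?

vavawimum

rodgol and bapal both end in -l yet inflect differently (roundgol, bapalen), so the final letter is not what conditions the rule; the last vowel is.
"vawimum" has last vowel 'u'. The stems whose last vowel is 'u' (mefarvup → memefarvup, finum → fifinum) repeat the first consonant+vowel as a prefix.
So vawimum → vavawimum.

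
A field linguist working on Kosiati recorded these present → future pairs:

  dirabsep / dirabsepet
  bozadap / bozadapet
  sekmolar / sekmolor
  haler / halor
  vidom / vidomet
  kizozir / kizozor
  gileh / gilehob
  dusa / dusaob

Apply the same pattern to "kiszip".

sekmolar and bozadap both have last vowel 'a' yet inflect differently (sekmolor, bozadapet), so the last vowel is not what conditions the rule; the final letter is.
"kiszip" ends in -p. The stems ending in -p (bozadap → bozadapet, dirabsep → dirabsepet) add -et.
So kiszip → kiszipet.

kiszipet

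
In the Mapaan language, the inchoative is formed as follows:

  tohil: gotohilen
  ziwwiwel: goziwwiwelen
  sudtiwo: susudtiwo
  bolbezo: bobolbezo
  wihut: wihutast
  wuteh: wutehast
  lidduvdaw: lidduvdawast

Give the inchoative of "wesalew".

wesalewast

ziwwiwel and wuteh both have last vowel 'e' yet inflect differently (goziwwiwelen, wutehast), so the last vowel is not what conditions the rule; the final letter is.
"wesalew" ends in -w. The one such stem in the data (lidduvdaw → lidduvdawast) adds -ast, so the same rule applies.
So wesalew → wesalewast.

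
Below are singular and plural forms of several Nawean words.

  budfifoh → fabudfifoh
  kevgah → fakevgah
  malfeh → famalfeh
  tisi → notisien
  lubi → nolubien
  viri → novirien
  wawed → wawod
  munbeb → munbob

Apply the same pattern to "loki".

malfeh and wawed both have last vowel 'e' yet inflect differently (famalfeh, wawod), so the last vowel is not what conditions the rule; the final letter is.
"loki" ends in -i. The stems ending in -i (tisi → notisien, lubi → nolubien, viri → novirien) add no- … -en around the stem.
So loki → nolokien.

nolokien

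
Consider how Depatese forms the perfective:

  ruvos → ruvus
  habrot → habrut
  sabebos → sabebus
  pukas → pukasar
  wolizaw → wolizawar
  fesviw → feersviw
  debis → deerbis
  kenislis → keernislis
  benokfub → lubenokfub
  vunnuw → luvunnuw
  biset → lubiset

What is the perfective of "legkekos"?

legkekus

ruvos and pukas both end in -s yet inflect differently (ruvus, pukasar), so the final letter is not what conditions the rule; the last vowel is.
"legkekos" has last vowel 'o'. The stems whose last vowel is 'o' (ruvos → ruvus, habrot → habrut, sabebos → sabebus) change the last vowel to 'u'.
So legkekos → legkekus.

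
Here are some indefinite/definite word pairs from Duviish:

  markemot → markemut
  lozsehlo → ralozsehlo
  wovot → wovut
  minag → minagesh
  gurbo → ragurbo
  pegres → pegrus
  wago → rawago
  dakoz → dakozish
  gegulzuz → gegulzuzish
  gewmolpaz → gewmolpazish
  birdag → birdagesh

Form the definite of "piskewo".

gewmolpaz and birdag both have last vowel 'a' yet inflect differently (gewmolpazish, birdagesh), so the last vowel is not what conditions the rule; the final letter is.
"piskewo" ends in -o. The stems ending in -o (gurbo → ragurbo, lozsehlo → ralozsehlo, wago → rawago) add the prefix ra-.
So piskewo → rapiskewo.

rapiskewo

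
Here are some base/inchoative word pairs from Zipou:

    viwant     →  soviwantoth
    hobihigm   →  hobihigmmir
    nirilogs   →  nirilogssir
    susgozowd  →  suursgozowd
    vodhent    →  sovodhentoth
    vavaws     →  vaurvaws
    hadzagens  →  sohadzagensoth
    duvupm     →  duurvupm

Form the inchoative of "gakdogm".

hadzagens and nirilogs both end in -s yet inflect differently (sohadzagensoth, nirilogssir), so the final letter is not what conditions the rule; the second-to-last letter is.
"gakdogm" has second-to-last letter 'g'. The stems whose second-to-last letter is 'g' (nirilogs → nirilogssir, hobihigm → hobihigmmir) double the final consonant and add -ir.
The other patterns: stems whose second-to-last letter is 'n' add so- … -oth around the stem; stems whose second-to-last letter is 'p' or 'w' insert -ur- after the first vowel.
So gakdogm → gakdogmmir.

gakdogmmir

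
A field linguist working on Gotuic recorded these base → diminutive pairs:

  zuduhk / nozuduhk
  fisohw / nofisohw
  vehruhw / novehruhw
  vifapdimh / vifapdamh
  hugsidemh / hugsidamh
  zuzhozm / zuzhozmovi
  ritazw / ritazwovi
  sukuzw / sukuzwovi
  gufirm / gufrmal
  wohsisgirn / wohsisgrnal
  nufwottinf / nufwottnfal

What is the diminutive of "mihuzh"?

fisohw and ritazw both end in -w yet inflect differently (nofisohw, ritazwovi), so the final letter is not what conditions the rule; the second-to-last letter is.
"mihuzh" has second-to-last letter 'z'. The stems whose second-to-last letter is 'z' (zuzhozm → zuzhozmovi, ritazw → ritazwovi, sukuzw → sukuzwovi) add -ovi.
The other patterns: stems whose second-to-last letter is 'h' add the prefix no-; stems whose second-to-last letter is 'm' change the last vowel to 'a'; stems whose second-to-last letter is 'n' or 'r' delete the last vowel and add -al.
So mihuzh → mihuzhovi.

mihuzhovi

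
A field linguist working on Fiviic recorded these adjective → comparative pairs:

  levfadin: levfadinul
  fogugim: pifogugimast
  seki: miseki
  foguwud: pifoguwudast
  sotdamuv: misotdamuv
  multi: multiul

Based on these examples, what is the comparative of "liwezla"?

"liwezla" begins with l-. The one such stem in the data (levfadin → levfadinul) adds -ul, so the same rule applies.
So liwezla → liwezlaul.

liwezlaul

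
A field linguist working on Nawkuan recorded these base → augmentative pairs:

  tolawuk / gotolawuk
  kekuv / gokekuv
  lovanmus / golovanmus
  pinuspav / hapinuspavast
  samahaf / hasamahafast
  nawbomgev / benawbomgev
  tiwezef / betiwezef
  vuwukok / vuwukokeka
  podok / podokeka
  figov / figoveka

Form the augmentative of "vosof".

vosofeka

"vosof" has last vowel 'o'. The stems whose last vowel is 'o' (vuwukok → vuwukokeka, podok → podokeka, figov → figoveka) add -eka.
So vosof → vosofeka.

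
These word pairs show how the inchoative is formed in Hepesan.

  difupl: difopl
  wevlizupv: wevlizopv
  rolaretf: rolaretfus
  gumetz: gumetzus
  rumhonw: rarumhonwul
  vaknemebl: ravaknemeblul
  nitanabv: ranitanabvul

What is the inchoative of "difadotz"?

difadotzus

"difadotz" has second-to-last letter 't'. The stems whose second-to-last letter is 't' (rolaretf → rolaretfus, gumetz → gumetzus) add -us.
The other patterns: stems whose second-to-last letter is 'p' change the last vowel to 'o'; stems whose second-to-last letter is 'b' or 'n' add ra- … -ul around the stem.
So difadotz → difadotzus.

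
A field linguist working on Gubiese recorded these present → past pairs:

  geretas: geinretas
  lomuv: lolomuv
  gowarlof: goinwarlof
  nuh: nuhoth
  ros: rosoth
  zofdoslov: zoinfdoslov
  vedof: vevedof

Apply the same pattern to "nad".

ros and geretas both end in -s yet inflect differently (rosoth, geinretas), so the final letter is not what conditions the rule; the number of vowels is.
"nad" has 1 vowel. The stems with 1 vowel (ros → rosoth, nuh → nuhoth) add -oth.
The other patterns: stems with 2 vowels repeat the first consonant+vowel as a prefix; stems with 3 vowels insert -in- after the first vowel.
So nad → nadoth.

nadoth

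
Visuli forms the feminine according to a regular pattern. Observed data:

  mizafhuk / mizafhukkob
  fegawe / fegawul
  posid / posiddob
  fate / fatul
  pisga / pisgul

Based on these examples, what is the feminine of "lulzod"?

lulzoddob

posid and pisga both begin with p- yet inflect differently (posiddob, pisgul), so the first letter is not what conditions the rule; whether the stem ends in a vowel or a consonant is.
"lulzod" ends in a consonant. The stems ending in a consonant (mizafhuk → mizafhukkob, posid → posiddob) double the final consonant and add -ob.
So lulzod → lulzoddob.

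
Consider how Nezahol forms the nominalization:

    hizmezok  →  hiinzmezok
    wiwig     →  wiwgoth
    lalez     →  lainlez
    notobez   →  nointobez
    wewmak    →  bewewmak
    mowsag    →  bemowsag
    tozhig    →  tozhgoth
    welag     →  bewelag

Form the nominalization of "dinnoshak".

bedinnoshak

tozhig and mowsag both end in -g yet inflect differently (tozhgoth, bemowsag), so the final letter is not what conditions the rule; the last vowel is.
"dinnoshak" has last vowel 'a'. The stems whose last vowel is 'a' (wewmak → bewewmak, mowsag → bemowsag, welag → bewelag) add the prefix be-.
The other patterns: stems whose last vowel is 'i' delete the last vowel and add -oth; stems whose last vowel is 'e' or 'o' insert -in- after the first vowel.
So dinnoshak → bedinnoshak.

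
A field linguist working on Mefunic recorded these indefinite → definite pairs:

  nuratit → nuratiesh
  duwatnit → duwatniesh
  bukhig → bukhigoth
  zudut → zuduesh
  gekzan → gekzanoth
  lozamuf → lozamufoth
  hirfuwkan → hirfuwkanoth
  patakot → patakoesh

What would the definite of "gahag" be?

zudut and lozamuf both have last vowel 'u' yet inflect differently (zuduesh, lozamufoth), so the last vowel is not what conditions the rule; the final letter is.
"gahag" ends in -g. The one such stem in the data (bukhig → bukhigoth) adds -oth, so the same rule applies.
The other pattern: stems ending in -t drop the final letter and add -esh.
So gahag → gahagoth.

gahagoth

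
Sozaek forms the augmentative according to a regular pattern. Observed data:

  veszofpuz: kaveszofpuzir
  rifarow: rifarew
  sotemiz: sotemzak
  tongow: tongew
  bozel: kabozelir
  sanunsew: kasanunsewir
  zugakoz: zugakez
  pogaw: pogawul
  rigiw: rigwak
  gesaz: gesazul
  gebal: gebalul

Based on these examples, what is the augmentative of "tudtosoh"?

tudtoseh

gesaz and zugakoz both end in -z yet inflect differently (gesazul, zugakez), so the final letter is not what conditions the rule; the last vowel is.
"tudtosoh" has last vowel 'o'. The stems whose last vowel is 'o' (zugakoz → zugakez, rifarow → rifarew, tongow → tongew) change the last vowel to 'e'.
So tudtosoh → tudtoseh.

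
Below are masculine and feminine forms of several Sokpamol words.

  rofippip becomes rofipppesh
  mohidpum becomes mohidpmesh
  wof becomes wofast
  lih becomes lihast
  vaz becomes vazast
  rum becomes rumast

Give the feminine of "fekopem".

fekopmesh

"fekopem" has 3 vowels. The stems with 3 vowels (rofippip → rofipppesh, mohidpum → mohidpmesh) delete the last vowel and add -esh.
So fekopem → fekopmesh.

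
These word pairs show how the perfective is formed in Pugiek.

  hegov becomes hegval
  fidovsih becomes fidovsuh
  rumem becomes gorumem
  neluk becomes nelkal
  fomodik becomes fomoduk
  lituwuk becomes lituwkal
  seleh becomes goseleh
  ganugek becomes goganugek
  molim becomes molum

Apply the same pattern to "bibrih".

rumem and molim both end in -m yet inflect differently (gorumem, molum), so the final letter is not what conditions the rule; the last vowel is.
"bibrih" has last vowel 'i'. The stems whose last vowel is 'i' (molim → molum, fomodik → fomoduk, fidovsih → fidovsuh) change the last vowel to 'u'.
So bibrih → bibruh.

bibruh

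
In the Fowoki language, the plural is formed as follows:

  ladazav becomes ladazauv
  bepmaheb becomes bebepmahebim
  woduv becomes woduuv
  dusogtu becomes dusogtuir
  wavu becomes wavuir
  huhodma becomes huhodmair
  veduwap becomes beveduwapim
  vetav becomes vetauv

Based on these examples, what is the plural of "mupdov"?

huhodma and ladazav both have last vowel 'a' yet inflect differently (huhodmair, ladazauv), so the last vowel is not what conditions the rule; the final letter is.
"mupdov" ends in -v. The stems ending in -v (ladazav → ladazauv, woduv → woduuv, vetav → vetauv) drop the final letter and add -uv.
The other patterns: stems ending in -a or -u add -ir; stems ending in -b or -p add be- … -im around the stem.
So mupdov → mupdouv.

mupdouv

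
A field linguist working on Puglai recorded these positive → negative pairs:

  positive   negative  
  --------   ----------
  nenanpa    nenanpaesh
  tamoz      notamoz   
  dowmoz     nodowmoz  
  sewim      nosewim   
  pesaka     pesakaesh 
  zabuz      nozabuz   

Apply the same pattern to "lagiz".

nolagiz

"lagiz" ends in a consonant. The stems ending in a consonant (zabuz → nozabuz, sewim → nosewim, tamoz → notamoz) add the prefix no-.
So lagiz → nolagiz.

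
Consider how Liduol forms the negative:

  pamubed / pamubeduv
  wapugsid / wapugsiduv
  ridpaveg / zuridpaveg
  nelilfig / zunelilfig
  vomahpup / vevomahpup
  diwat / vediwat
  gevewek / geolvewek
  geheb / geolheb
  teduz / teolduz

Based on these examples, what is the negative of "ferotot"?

"ferotot" ends in -t. The one such stem in the data (diwat → vediwat) adds the prefix ve-, so the same rule applies.
The other patterns: stems ending in -d add -uv; stems ending in -g add the prefix zu-; stems ending in -b, -k or -z insert -ol- after the first vowel.
So ferotot → veferotot.

veferotot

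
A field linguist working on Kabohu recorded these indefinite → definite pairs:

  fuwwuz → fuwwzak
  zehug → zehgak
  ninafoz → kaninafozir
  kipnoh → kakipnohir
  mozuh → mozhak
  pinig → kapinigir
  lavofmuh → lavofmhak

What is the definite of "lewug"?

lewgak

"lewug" has last vowel 'u'. The stems whose last vowel is 'u' (lavofmuh → lavofmhak, fuwwuz → fuwwzak, mozuh → mozhak) delete the last vowel and add -ak.
The other pattern: stems whose last vowel is 'i' or 'o' add ka- … -ir around the stem.
So lewug → lewgak.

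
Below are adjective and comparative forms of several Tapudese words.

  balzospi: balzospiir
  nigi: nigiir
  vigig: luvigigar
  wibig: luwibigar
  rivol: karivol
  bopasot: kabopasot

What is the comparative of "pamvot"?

balzospi and vigig both have last vowel 'i' yet inflect differently (balzospiir, luvigigar), so the last vowel is not what conditions the rule; the final letter is.
"pamvot" ends in -t. The one such stem in the data (bopasot → kabopasot) adds the prefix ka-, so the same rule applies.
So pamvot → kapamvot.

kapamvot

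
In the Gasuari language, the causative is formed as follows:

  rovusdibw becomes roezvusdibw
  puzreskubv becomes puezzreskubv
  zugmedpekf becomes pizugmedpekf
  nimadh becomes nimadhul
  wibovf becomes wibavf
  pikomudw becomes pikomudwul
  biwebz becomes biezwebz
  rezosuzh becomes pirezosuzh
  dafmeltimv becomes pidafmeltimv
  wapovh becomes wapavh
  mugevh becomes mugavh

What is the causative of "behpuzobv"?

rovusdibw and pikomudw both end in -w yet inflect differently (roezvusdibw, pikomudwul), so the final letter is not what conditions the rule; the second-to-last letter is.
"behpuzobv" has second-to-last letter 'b'. The stems whose second-to-last letter is 'b' (rovusdibw → roezvusdibw, puzreskubv → puezzreskubv, biwebz → biezwebz) insert -ez- after the first vowel.
So behpuzobv → beezhpuzobv.

beezhpuzobv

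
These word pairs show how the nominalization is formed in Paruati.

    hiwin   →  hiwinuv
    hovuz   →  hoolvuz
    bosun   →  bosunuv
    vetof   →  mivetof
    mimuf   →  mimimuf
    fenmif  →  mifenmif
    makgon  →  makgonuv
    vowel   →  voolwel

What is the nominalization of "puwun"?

makgon and vetof both have last vowel 'o' yet inflect differently (makgonuv, mivetof), so the last vowel is not what conditions the rule; the final letter is.
"puwun" ends in -n. The stems ending in -n (bosun → bosunuv, makgon → makgonuv, hiwin → hiwinuv) add -uv.
The other patterns: stems ending in -f add the prefix mi-; stems ending in -l or -z insert -ol- after the first vowel.
So puwun → puwunuv.

puwunuv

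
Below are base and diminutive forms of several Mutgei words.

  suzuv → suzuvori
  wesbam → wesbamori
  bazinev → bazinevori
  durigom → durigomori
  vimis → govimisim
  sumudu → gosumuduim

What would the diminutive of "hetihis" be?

"hetihis" ends in -s. The one such stem in the data (vimis → govimisim) adds go- … -im around the stem, so the same rule applies.
The other pattern: stems ending in -m or -v add -ori.
So hetihis → gohetihisim.

gohetihisim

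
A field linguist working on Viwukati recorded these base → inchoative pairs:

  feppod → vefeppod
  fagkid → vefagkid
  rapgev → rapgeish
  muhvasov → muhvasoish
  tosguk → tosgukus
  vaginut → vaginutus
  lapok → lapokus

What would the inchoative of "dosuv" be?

"dosuv" ends in -v. The stems ending in -v (rapgev → rapgeish, muhvasov → muhvasoish) drop the final letter and add -ish.
So dosuv → dosuish.

dosuish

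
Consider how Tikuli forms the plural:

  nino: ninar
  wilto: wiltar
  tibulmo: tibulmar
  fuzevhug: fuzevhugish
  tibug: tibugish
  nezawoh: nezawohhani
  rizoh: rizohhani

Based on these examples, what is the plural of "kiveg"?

nino and nezawoh both have last vowel 'o' yet inflect differently (ninar, nezawohhani), so the last vowel is not what conditions the rule; the final letter is.
"kiveg" ends in -g. The stems ending in -g (fuzevhug → fuzevhugish, tibug → tibugish) add -ish.
So kiveg → kivegish.

kivegish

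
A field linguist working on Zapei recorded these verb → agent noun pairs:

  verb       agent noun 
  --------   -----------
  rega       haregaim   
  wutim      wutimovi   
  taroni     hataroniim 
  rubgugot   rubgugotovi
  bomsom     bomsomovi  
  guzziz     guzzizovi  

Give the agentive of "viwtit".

guzziz and taroni both have last vowel 'i' yet inflect differently (guzzizovi, hataroniim), so the last vowel is not what conditions the rule; whether the stem ends in a vowel or a consonant is.
"viwtit" ends in a consonant. The stems ending in a consonant (guzziz → guzzizovi, rubgugot → rubgugotovi, wutim → wutimovi) add -ovi.
So viwtit → viwtitovi.

viwtitovi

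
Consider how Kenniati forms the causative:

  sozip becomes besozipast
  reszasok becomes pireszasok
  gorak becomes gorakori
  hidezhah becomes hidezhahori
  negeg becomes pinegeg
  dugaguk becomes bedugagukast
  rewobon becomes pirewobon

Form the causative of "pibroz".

gorak and reszasok both end in -k yet inflect differently (gorakori, pireszasok), so the final letter is not what conditions the rule; the last vowel is.
"pibroz" has last vowel 'o'. The stems whose last vowel is 'o' (reszasok → pireszasok, rewobon → pirewobon) add the prefix pi-.
So pibroz → pipibroz.

pipibroz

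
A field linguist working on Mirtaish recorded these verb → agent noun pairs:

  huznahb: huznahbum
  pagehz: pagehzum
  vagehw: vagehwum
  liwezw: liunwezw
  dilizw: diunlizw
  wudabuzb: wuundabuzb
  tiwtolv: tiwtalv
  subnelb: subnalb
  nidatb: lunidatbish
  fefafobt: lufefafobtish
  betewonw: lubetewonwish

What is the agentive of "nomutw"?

lunomutwish

"nomutw" has second-to-last letter 't'. The one such stem in the data (nidatb → lunidatbish) adds lu- … -ish around the stem, so the same rule applies.
The other patterns: stems whose second-to-last letter is 'h' add -um; stems whose second-to-last letter is 'z' insert -un- after the first vowel; stems whose second-to-last letter is 'l' change the last vowel to 'a'.
So nomutw → lunomutwish.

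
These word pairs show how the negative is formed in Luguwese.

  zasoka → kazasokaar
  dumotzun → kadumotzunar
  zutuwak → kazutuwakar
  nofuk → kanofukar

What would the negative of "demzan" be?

Every pair shown (zasoka → kazasokaar, dumotzun → kadumotzunar, zutuwak → kazutuwakar, …) follows the same rule: add ka- … -ar around the stem.
So demzan → kademzanar.

kademzanar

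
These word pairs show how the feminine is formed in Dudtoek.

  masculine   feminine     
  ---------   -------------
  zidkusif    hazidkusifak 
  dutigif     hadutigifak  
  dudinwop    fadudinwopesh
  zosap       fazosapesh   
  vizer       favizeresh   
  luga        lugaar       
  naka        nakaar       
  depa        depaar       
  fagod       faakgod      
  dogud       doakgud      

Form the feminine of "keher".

zosap and luga both have last vowel 'a' yet inflect differently (fazosapesh, lugaar), so the last vowel is not what conditions the rule; the final letter is.
"keher" ends in -r. The one such stem in the data (vizer → favizeresh) adds fa- … -esh around the stem, so the same rule applies.
The other patterns: stems ending in -f add ha- … -ak around the stem; stems ending in -a add -ar; stems ending in -d insert -ak- after the first vowel.
So keher → fakeheresh.

fakeheresh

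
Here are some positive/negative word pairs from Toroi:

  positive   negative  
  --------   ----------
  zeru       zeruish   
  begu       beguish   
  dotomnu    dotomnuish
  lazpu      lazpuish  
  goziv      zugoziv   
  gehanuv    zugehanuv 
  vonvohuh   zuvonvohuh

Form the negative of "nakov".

zeru and gehanuv both have last vowel 'u' yet inflect differently (zeruish, zugehanuv), so the last vowel is not what conditions the rule; the final letter is.
"nakov" ends in -v. The stems ending in -v (goziv → zugoziv, gehanuv → zugehanuv) add the prefix zu-.
The other pattern: stems ending in -u add -ish.
So nakov → zunakov.

zunakov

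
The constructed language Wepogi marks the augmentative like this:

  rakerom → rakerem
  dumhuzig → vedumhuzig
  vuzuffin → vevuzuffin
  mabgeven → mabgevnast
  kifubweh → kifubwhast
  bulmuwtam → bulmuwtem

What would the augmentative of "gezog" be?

mabgeven and vuzuffin both end in -n yet inflect differently (mabgevnast, vevuzuffin), so the final letter is not what conditions the rule; the last vowel is.
"gezog" has last vowel 'o'. The one such stem in the data (rakerom → rakerem) changes the last vowel to 'e' (as does bulmuwtam), so the same rule applies.
The other patterns: stems whose last vowel is 'e' delete the last vowel and add -ast; stems whose last vowel is 'i' add the prefix ve-.
So gezog → gezeg.

gezeg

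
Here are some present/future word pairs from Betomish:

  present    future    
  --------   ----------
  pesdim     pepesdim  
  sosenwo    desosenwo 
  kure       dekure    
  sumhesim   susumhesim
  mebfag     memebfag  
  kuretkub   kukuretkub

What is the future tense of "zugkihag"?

zuzugkihag

sumhesim and sosenwo both begin with s- yet inflect differently (susumhesim, desosenwo), so the first letter is not what conditions the rule; whether the stem ends in a vowel or a consonant is.
"zugkihag" ends in a consonant. The stems ending in a consonant (pesdim → pepesdim, kuretkub → kukuretkub, mebfag → memebfag) repeat the first consonant+vowel as a prefix.
The other pattern: stems ending in a vowel add the prefix de-.
So zugkihag → zuzugkihag.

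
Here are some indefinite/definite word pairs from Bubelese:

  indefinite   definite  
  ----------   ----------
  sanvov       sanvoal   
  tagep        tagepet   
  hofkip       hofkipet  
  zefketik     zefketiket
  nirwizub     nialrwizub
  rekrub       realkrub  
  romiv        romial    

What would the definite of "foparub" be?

foalparub

romiv and zefketik both have last vowel 'i' yet inflect differently (romial, zefketiket), so the last vowel is not what conditions the rule; the final letter is.
"foparub" ends in -b. The stems ending in -b (rekrub → realkrub, nirwizub → nialrwizub) insert -al- after the first vowel.
So foparub → foalparub.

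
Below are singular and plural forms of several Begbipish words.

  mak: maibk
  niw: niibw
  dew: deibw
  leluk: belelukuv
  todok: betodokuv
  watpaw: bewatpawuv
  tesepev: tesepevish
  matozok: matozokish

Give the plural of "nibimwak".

nibimwakish

mak and leluk both end in -k yet inflect differently (maibk, belelukuv), so the final letter is not what conditions the rule; the number of vowels is.
"nibimwak" has 3 vowels. The stems with 3 vowels (tesepev → tesepevish, matozok → matozokish) add -ish.
The other patterns: stems with 1 vowel insert -ib- after the first vowel; stems with 2 vowels add be- … -uv around the stem.
So nibimwak → nibimwakish.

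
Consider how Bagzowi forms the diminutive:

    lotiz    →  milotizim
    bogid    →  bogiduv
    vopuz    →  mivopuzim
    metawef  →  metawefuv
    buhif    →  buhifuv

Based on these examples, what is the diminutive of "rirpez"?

lotiz and buhif both have last vowel 'i' yet inflect differently (milotizim, buhifuv), so the last vowel is not what conditions the rule; the final letter is.
"rirpez" ends in -z. The stems ending in -z (lotiz → milotizim, vopuz → mivopuzim) add mi- … -im around the stem.
So rirpez → mirirpezim.

mirirpezim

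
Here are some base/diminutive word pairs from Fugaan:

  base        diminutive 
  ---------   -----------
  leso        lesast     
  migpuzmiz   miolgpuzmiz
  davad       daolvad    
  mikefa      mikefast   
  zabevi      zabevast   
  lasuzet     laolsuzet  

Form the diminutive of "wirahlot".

zabevi and migpuzmiz both have last vowel 'i' yet inflect differently (zabevast, miolgpuzmiz), so the last vowel is not what conditions the rule; whether the stem ends in a vowel or a consonant is.
"wirahlot" ends in a consonant. The stems ending in a consonant (migpuzmiz → miolgpuzmiz, lasuzet → laolsuzet, davad → daolvad) insert -ol- after the first vowel.
The other pattern: stems ending in a vowel drop the final letter and add -ast.
So wirahlot → wiolrahlot.

wiolrahlot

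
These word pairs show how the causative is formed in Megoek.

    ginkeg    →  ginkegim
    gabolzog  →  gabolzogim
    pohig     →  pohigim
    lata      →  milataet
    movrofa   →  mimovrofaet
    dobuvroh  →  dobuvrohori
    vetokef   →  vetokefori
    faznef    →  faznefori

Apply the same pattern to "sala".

misalaet

gabolzog and dobuvroh both have last vowel 'o' yet inflect differently (gabolzogim, dobuvrohori), so the last vowel is not what conditions the rule; the final letter is.
"sala" ends in -a. The stems ending in -a (lata → milataet, movrofa → mimovrofaet) add mi- … -et around the stem.
The other patterns: stems ending in -g add -im; stems ending in -f or -h add -ori.
So sala → misalaet.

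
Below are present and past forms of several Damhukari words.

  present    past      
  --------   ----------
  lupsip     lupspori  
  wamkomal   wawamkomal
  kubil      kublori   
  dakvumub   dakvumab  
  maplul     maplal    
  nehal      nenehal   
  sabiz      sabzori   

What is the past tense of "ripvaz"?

"ripvaz" has last vowel 'a'. The stems whose last vowel is 'a' (wamkomal → wawamkomal, nehal → nenehal) repeat the first consonant+vowel as a prefix.
So ripvaz → riripvaz.

riripvaz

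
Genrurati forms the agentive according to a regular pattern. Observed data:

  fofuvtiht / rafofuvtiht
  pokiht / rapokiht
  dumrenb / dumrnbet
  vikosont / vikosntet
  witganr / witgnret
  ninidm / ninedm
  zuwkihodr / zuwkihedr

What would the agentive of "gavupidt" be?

gavupedt

fofuvtiht and vikosont both end in -t yet inflect differently (rafofuvtiht, vikosntet), so the final letter is not what conditions the rule; the second-to-last letter is.
"gavupidt" has second-to-last letter 'd'. The stems whose second-to-last letter is 'd' (ninidm → ninedm, zuwkihodr → zuwkihedr) change the last vowel to 'e'.
So gavupidt → gavupedt.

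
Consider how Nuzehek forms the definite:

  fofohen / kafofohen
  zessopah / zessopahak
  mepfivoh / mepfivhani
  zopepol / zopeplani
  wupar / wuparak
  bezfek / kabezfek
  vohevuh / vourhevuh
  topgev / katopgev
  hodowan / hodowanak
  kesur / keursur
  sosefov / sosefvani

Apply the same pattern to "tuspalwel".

katuspalwel

vohevuh and mepfivoh both end in -h yet inflect differently (vourhevuh, mepfivhani), so the final letter is not what conditions the rule; the last vowel is.
"tuspalwel" has last vowel 'e'. The stems whose last vowel is 'e' (fofohen → kafofohen, topgev → katopgev, bezfek → kabezfek) add the prefix ka-.
So tuspalwel → katuspalwel.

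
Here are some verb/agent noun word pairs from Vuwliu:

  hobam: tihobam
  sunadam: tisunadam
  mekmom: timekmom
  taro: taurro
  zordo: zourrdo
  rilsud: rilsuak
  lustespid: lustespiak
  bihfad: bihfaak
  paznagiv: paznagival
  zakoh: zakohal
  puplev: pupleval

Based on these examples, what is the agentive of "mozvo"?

mekmom and taro both have last vowel 'o' yet inflect differently (timekmom, taurro), so the last vowel is not what conditions the rule; the final letter is.
"mozvo" ends in -o. The stems ending in -o (taro → taurro, zordo → zourrdo) insert -ur- after the first vowel.
The other patterns: stems ending in -m add the prefix ti-; stems ending in -d drop the final letter and add -ak; stems ending in -h or -v add -al.
So mozvo → mourzvo.

mourzvo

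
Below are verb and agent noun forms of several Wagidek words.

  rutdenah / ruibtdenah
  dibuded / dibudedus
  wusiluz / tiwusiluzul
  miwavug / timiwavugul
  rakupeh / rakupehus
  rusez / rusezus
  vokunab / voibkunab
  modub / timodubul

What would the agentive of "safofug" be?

wusiluz and rusez both end in -z yet inflect differently (tiwusiluzul, rusezus), so the final letter is not what conditions the rule; the last vowel is.
"safofug" has last vowel 'u'. The stems whose last vowel is 'u' (modub → timodubul, miwavug → timiwavugul, wusiluz → tiwusiluzul) add ti- … -ul around the stem.
The other patterns: stems whose last vowel is 'e' add -us; stems whose last vowel is 'a' insert -ib- after the first vowel.
So safofug → tisafofugul.

tisafofugul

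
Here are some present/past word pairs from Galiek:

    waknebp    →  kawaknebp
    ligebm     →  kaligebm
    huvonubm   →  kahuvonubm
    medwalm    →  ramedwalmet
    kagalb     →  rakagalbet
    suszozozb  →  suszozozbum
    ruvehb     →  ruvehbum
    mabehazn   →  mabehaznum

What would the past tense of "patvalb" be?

rapatvalbet

"patvalb" has second-to-last letter 'l'. The stems whose second-to-last letter is 'l' (medwalm → ramedwalmet, kagalb → rakagalbet) add ra- … -et around the stem.
The other patterns: stems whose second-to-last letter is 'b' add the prefix ka-; stems whose second-to-last letter is 'h' or 'z' add -um.
So patvalb → rapatvalbet.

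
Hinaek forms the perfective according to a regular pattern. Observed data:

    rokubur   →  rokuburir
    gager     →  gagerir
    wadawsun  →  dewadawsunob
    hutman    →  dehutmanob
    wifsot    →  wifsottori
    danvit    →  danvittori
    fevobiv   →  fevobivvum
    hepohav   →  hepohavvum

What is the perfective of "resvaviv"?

resvavivvum

rokubur and wadawsun both have last vowel 'u' yet inflect differently (rokuburir, dewadawsunob), so the last vowel is not what conditions the rule; the final letter is.
"resvaviv" ends in -v. The stems ending in -v (fevobiv → fevobivvum, hepohav → hepohavvum) double the final consonant and add -um.
The other patterns: stems ending in -r add -ir; stems ending in -n add de- … -ob around the stem; stems ending in -t double the final consonant and add -ori.
So resvaviv → resvavivvum.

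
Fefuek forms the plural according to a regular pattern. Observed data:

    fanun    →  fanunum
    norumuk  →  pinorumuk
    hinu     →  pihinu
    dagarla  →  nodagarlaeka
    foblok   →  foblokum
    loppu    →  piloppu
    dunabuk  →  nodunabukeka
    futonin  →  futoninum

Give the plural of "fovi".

foblok and dunabuk both end in -k yet inflect differently (foblokum, nodunabukeka), so the final letter is not what conditions the rule; the first letter is.
"fovi" begins with f-. The stems beginning with f- (foblok → foblokum, futonin → futoninum, fanun → fanunum) add -um.
So fovi → fovium.

fovium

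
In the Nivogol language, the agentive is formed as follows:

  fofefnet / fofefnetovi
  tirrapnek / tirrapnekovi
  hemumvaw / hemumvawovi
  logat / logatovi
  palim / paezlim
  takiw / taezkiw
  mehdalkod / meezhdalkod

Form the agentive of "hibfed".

hibfedovi

hemumvaw and takiw both end in -w yet inflect differently (hemumvawovi, taezkiw), so the final letter is not what conditions the rule; the last vowel is.
"hibfed" has last vowel 'e'. The stems whose last vowel is 'e' (fofefnet → fofefnetovi, tirrapnek → tirrapnekovi) add -ovi.
The other pattern: stems whose last vowel is 'i' or 'o' insert -ez- after the first vowel.
So hibfed → hibfedovi.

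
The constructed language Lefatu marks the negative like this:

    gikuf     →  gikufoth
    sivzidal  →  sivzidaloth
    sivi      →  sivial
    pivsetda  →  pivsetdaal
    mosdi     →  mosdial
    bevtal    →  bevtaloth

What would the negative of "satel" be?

sateloth

"satel" ends in a consonant. The stems ending in a consonant (bevtal → bevtaloth, gikuf → gikufoth, sivzidal → sivzidaloth) add -oth.
So satel → sateloth.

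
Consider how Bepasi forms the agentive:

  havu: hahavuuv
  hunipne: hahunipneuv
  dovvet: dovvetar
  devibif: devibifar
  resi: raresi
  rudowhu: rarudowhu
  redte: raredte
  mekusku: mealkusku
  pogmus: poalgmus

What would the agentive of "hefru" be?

hahefruuv

havu and rudowhu both end in -u yet inflect differently (hahavuuv, rarudowhu), so the final letter is not what conditions the rule; the first letter is.
"hefru" begins with h-. The stems beginning with h- (havu → hahavuuv, hunipne → hahunipneuv) add ha- … -uv around the stem.
The other patterns: stems beginning with d- add -ar; stems beginning with r- add the prefix ra-; stems beginning with m- or p- insert -al- after the first vowel.
So hefru → hahefruuv.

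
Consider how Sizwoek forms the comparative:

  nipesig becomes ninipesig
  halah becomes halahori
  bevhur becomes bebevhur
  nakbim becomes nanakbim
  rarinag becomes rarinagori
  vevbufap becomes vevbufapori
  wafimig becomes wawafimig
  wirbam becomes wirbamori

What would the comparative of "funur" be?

fufunur

rarinag and nipesig both end in -g yet inflect differently (rarinagori, ninipesig), so the final letter is not what conditions the rule; the last vowel is.
"funur" has last vowel 'u'. The one such stem in the data (bevhur → bebevhur) repeats the first consonant+vowel as a prefix (as do nipesig, nakbim), so the same rule applies.
So funur → fufunur.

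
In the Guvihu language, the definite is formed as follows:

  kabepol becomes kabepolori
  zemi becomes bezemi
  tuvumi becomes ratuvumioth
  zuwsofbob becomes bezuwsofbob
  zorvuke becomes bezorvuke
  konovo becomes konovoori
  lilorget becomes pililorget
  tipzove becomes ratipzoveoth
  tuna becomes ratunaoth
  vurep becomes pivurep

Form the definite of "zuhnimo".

tipzove and zorvuke both end in -e yet inflect differently (ratipzoveoth, bezorvuke), so the final letter is not what conditions the rule; the first letter is.
"zuhnimo" begins with z-. The stems beginning with z- (zuwsofbob → bezuwsofbob, zorvuke → bezorvuke, zemi → bezemi) add the prefix be-.
The other patterns: stems beginning with t- add ra- … -oth around the stem; stems beginning with k- add -ori; stems beginning with l- or v- add the prefix pi-.
So zuhnimo → bezuhnimo.

bezuhnimo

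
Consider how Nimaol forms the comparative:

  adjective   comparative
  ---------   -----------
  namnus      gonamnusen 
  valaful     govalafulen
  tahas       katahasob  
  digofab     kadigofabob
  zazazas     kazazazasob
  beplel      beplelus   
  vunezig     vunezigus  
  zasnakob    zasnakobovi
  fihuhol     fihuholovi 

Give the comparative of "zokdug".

gozokdugen

"zokdug" has last vowel 'u'. The stems whose last vowel is 'u' (namnus → gonamnusen, valaful → govalafulen) add go- … -en around the stem.
So zokdug → gozokdugen.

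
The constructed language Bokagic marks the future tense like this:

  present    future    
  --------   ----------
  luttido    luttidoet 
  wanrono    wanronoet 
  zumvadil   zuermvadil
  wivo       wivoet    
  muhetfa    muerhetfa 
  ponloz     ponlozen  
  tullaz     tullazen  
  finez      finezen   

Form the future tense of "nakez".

nakezen

"nakez" ends in -z. The stems ending in -z (tullaz → tullazen, finez → finezen, ponloz → ponlozen) add -en.
So nakez → nakezen.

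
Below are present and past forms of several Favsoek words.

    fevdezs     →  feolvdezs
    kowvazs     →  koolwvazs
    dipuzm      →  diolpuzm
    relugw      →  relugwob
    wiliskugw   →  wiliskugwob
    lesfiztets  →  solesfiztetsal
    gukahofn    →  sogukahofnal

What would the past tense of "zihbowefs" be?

fevdezs and lesfiztets both end in -s yet inflect differently (feolvdezs, solesfiztetsal), so the final letter is not what conditions the rule; the second-to-last letter is.
"zihbowefs" has second-to-last letter 'f'. The one such stem in the data (gukahofn → sogukahofnal) adds so- … -al around the stem, so the same rule applies.
The other patterns: stems whose second-to-last letter is 'z' insert -ol- after the first vowel; stems whose second-to-last letter is 'g' add -ob.
So zihbowefs → sozihbowefsal.

sozihbowefsal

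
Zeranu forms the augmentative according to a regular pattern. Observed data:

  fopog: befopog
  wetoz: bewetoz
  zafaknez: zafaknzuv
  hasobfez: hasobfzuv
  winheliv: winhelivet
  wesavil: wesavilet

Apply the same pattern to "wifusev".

wifusvuv

wetoz and zafaknez both end in -z yet inflect differently (bewetoz, zafaknzuv), so the final letter is not what conditions the rule; the last vowel is.
"wifusev" has last vowel 'e'. The stems whose last vowel is 'e' (zafaknez → zafaknzuv, hasobfez → hasobfzuv) delete the last vowel and add -uv.
The other patterns: stems whose last vowel is 'o' add the prefix be-; stems whose last vowel is 'i' add -et.
So wifusev → wifusvuv.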